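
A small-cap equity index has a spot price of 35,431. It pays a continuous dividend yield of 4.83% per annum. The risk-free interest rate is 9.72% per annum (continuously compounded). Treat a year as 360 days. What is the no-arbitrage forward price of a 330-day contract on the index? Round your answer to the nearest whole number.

37,055

F = S·e^((r − q)T) = 35431 · e^((0.0972 − 0.0483) × 330/360)
= 35431 · e^0.044825 = 35431 × 1.045845
F = 37,055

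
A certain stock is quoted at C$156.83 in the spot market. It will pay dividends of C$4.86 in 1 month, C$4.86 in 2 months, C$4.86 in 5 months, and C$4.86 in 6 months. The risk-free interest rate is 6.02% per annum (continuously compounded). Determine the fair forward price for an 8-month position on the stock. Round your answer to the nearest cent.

PV(dividends) I = 4.86·e^(−0.0602·1/12) + 4.86·e^(−0.0602·2/12) + 4.86·e^(−0.0602·5/12) + 4.86·e^(−0.0602·6/12)
I = 4.8357 + 4.8115 + 4.7396 + 4.7159 = 19.1027
F = (S − I)·e^(rT) = (156.83 − 19.1027) · e^(0.0602·8/12)
= 137.7273 · e^0.040133 = 137.7273 × 1.040949 = C$143.37

C$143.37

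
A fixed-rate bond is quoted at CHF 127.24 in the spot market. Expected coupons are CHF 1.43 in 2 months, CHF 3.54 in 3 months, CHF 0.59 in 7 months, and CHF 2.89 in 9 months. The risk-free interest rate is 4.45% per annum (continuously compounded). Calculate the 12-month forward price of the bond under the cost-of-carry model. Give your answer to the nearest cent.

CHF 124.36

PV(coupons) I = 1.43·e^(−0.0445·2/12) + 3.54·e^(−0.0445·3/12) + 0.59·e^(−0.0445·7/12) + 2.89·e^(−0.0445·9/12)
I = 1.4194 + 3.5008 + 0.5749 + 2.7951 = 8.2902
F = (S − I)·e^(rT) = (127.24 − 8.2902) · e^(0.0445·12/12)
= 118.9498 · e^0.044500 = 118.9498 × 1.045505 = CHF 124.36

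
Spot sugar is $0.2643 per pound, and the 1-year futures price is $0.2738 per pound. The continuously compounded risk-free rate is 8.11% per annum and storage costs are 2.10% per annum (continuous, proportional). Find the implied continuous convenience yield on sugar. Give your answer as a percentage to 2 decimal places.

6.68%

F = S·e^((r+u−y)T) ⇒ (r+u−y) = ln(F/S)/T
ln(0.2738/0.2643) = 0.035313; /T ⇒ 0.035313
y = r + u − ln(F/S)/T = 0.0811 + 0.0210 − 0.035313 = 0.066787
y = 6.68%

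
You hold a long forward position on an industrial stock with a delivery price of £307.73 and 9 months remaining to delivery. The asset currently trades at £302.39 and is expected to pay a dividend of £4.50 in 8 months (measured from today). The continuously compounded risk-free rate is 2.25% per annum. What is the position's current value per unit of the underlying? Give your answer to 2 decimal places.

-£4.62

PV(remaining dividends) I = 4.50·e^(−0.0225·8/12) = 4.4330
Current forward F = (S − I)·e^(rT) = (302.39 − 4.4330)·e^(0.0225·9/12) = 297.9570 × 1.017018 = 303.0276
Value (long) = (F − K)·e^(−rT) = (303.0276 − 307.73) × 0.983267 = -4.6237
Value = -£4.62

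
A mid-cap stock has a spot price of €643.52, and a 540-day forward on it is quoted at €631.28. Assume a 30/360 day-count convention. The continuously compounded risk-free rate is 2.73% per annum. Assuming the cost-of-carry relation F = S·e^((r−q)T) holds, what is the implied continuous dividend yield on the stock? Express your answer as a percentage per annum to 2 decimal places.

4.01%

From F = S·e^((r−q)T): (r − q) = ln(F/S)/T
ln(631.28/643.52) = ln(0.980980) = -0.019203
(r − q) = -0.019203 / (540/360) = -0.012802
q = r − ln(F/S)/T = 0.0273 + 0.012802 = 0.040102
q = 4.01%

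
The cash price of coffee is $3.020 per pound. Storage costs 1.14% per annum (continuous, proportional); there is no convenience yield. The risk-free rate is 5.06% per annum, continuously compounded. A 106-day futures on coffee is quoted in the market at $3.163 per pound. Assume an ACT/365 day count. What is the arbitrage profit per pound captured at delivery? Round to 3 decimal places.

$0.088 per pound

Fair futures: F* = S·e^(carry·T), with carry = (r + u) = 0.0506 + 0.0114 = 0.0620
F* = 3.020 · e^(0.0620 × 106/365) = 3.020 · e^0.018005 = 3.020 × 1.018168 = $3.0749
Market $3.163 > fair $3.0749: forward overpriced → cash-and-carry (buy spot, short the forward).
At maturity, profit = |F_mkt − F*| = |3.163 − 3.0749| = $0.088 per pound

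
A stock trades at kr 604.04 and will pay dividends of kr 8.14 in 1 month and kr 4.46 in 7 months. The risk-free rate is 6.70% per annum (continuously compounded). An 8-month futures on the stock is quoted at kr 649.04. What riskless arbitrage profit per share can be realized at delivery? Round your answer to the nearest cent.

kr 30.36 per share

PV(dividends) I = 8.14·e^(−0.0670·1/12) + 4.46·e^(−0.0670·7/12) = 12.3837
Fair futures F* = (S − I)·e^(rT) = (604.04 − 12.3837)·e^0.044667 = 591.6563 × 1.045680 = 618.6832
Market kr 649.04 > fair 618.6832: forward overpriced → cash-and-carry (borrow at r, buy the stock and collect the dividends, short the forward).
Profit at T = |F_mkt − F*| = |649.04 − 618.6832| = kr 30.36 per share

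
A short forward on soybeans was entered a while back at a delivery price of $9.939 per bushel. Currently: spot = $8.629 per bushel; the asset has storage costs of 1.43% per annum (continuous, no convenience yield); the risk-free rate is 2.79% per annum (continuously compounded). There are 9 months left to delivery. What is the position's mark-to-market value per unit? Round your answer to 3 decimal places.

$1.011 per bushel

Current fair forward for the remaining 9 months: F = S·e^((r + u)·T), (r + u) = 0.0279 + 0.0143 = 0.0422
F = 8.629 · e^(0.0422 × 9/12) = 8.629 × 1.032156 = 8.9065
Value of long forward = (F − K)·e^(−rT) = (8.9065 − 9.939) · e^(−0.0279·9/12)
= -1.0325 × 0.979292 = -1.011
Short position value = −(long value) = $1.011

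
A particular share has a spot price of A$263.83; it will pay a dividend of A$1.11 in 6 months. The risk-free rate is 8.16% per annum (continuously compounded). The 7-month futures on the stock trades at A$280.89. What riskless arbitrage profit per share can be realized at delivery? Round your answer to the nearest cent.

A$5.32 per share

PV(dividends) I = 1.11·e^(−0.0816·6/12) = 1.0656
Fair futures F* = (S − I)·e^(rT) = (263.83 − 1.0656)·e^0.047600 = 262.7644 × 1.048751 = 275.5744
Market A$280.89 > fair 275.5744: forward overpriced → cash-and-carry (borrow at r, buy the stock and collect the dividends, short the forward).
Profit at T = |F_mkt − F*| = |280.89 − 275.5744| = A$5.32 per share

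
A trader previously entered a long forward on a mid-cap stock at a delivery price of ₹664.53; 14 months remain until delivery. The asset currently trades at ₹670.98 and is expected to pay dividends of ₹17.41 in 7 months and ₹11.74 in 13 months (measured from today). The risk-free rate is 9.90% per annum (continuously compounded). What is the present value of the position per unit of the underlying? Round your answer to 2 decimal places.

PV(remaining dividends) I = 17.41·e^(−0.0990·7/12) + 11.74·e^(−0.0990·13/12) = 26.9791
Current forward F = (S − I)·e^(rT) = (670.98 − 26.9791)·e^(0.0990·14/12) = 644.0009 × 1.122435 = 722.8492
Value (long) = (F − K)·e^(−rT) = (722.8492 − 664.53) × 0.890921 = 51.9578
Value = ₹51.96

₹51.96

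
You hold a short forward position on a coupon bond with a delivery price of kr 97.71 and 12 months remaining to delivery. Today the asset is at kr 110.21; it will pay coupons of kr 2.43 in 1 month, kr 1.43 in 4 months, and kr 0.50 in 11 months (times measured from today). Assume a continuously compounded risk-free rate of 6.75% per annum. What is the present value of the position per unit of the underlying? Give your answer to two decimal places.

PV(remaining coupons) I = 2.43·e^(−0.0675·1/12) + 1.43·e^(−0.0675·4/12) + 0.50·e^(−0.0675·11/12) = 4.2846
Current forward F = (S − I)·e^(rT) = (110.21 − 4.2846)·e^(0.0675·12/12) = 105.9254 × 1.069830 = 113.3222
Value (long) = (F − K)·e^(−rT) = (113.3222 − 97.71) × 0.934728 = 14.5932
Short position value = −(long value) = -kr 14.59

-kr 14.59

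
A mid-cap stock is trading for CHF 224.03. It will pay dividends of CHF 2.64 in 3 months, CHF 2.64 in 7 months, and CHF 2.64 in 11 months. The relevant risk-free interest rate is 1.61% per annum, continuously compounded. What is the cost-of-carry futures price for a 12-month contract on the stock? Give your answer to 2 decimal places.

PV(dividends) I = 2.64·e^(−0.0161·3/12) + 2.64·e^(−0.0161·7/12) + 2.64·e^(−0.0161·11/12)
I = 2.6294 + 2.6153 + 2.6013 = 7.8460
F = (S − I)·e^(rT) = (224.03 − 7.8460) · e^(0.0161·12/12)
= 216.1840 · e^0.016100 = 216.1840 × 1.016230 = CHF 219.69

CHF 219.69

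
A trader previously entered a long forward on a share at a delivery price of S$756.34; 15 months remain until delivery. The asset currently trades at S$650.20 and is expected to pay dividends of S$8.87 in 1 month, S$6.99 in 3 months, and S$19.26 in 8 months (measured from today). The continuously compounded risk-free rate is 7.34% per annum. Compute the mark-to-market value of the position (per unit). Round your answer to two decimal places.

-S$73.85

PV(remaining dividends) I = 8.87·e^(−0.0734·1/12) + 6.99·e^(−0.0734·3/12) + 19.26·e^(−0.0734·8/12) = 34.0190
Current forward F = (S − I)·e^(rT) = (650.20 − 34.0190)·e^(0.0734·15/12) = 616.1810 × 1.096091 = 675.3904
Value (long) = (F − K)·e^(−rT) = (675.3904 − 756.34) × 0.912333 = -73.8530
Value = -S$73.85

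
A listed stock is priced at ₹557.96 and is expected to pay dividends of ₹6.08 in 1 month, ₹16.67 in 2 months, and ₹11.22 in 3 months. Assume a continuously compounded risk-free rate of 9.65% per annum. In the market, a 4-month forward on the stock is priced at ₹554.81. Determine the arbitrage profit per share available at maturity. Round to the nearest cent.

PV(dividends) I = 6.08·e^(−0.0965·1/12) + 16.67·e^(−0.0965·2/12) + 11.22·e^(−0.0965·3/12) = 33.3879
Fair forward F* = (S − I)·e^(rT) = (557.96 − 33.3879)·e^0.032167 = 524.5721 × 1.032690 = 541.7204
Market ₹554.81 > fair 541.7204: forward overpriced → cash-and-carry (borrow at r, buy the stock and collect the dividends, short the forward).
Profit at T = |F_mkt − F*| = |554.81 − 541.7204| = ₹13.09 per share

₹13.09 per share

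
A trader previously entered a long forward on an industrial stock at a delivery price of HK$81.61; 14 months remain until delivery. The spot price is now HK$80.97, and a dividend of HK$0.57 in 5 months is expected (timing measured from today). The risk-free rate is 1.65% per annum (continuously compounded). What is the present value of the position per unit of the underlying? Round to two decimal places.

PV(remaining dividends) I = 0.57·e^(−0.0165·5/12) = 0.5661
Current forward F = (S − I)·e^(rT) = (80.97 − 0.5661)·e^(0.0165·14/12) = 80.4039 × 1.019436 = 81.9666
Value (long) = (F − K)·e^(−rT) = (81.9666 − 81.61) × 0.980934 = 0.3498
Value = HK$0.35

HK$0.35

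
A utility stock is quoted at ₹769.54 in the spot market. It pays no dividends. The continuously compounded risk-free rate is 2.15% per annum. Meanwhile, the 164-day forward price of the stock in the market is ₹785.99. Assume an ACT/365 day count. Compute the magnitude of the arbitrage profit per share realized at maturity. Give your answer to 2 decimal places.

₹8.98 per share

Fair forward: F* = S·e^(carry·T), with carry = r = 0.0215
F* = 769.54 · e^(0.0215 × 164/365) = 769.54 · e^0.009660 = 769.54 × 1.009707 = ₹777.0099
Market ₹785.99 > fair ₹777.0099: forward overpriced → cash-and-carry (buy spot, short the forward).
At maturity, profit = |F_mkt − F*| = |785.99 − 777.0099| = ₹8.98 per share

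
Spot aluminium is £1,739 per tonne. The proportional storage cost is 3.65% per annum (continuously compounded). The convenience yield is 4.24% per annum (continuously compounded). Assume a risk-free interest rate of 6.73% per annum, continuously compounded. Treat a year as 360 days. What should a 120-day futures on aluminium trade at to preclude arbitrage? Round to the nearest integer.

£1,775 per tonne

Net carry = r + u − y = 0.0673 + 0.0365 − 0.0424 = 0.0614
F = S·e^((r+u−y)T) = 1739 · e^(0.0614 × 120/360) = 1739 · e^0.020467
= 1739 × 1.020678 = £1,775 per tonne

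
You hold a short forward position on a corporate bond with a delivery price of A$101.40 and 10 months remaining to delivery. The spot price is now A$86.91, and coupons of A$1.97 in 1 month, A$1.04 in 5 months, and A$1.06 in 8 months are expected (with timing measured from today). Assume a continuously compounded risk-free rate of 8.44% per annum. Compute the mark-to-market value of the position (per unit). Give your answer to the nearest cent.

PV(remaining coupons) I = 1.97·e^(−0.0844·1/12) + 1.04·e^(−0.0844·5/12) + 1.06·e^(−0.0844·8/12) = 3.9623
Current forward F = (S − I)·e^(rT) = (86.91 − 3.9623)·e^(0.0844·10/12) = 82.9477 × 1.072866 = 88.9918
Value (long) = (F − K)·e^(−rT) = (88.9918 − 101.40) × 0.932083 = -11.5655
Short position value = −(long value) = A$11.57

A$11.57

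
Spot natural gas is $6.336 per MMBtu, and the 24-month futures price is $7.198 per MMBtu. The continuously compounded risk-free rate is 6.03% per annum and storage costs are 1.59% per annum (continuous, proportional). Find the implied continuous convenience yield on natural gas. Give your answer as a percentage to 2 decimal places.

1.24%

F = S·e^((r+u−y)T) ⇒ (r+u−y) = ln(F/S)/T
ln(7.198/6.336) = 0.127556; /T ⇒ 0.063778
y = r + u − ln(F/S)/T = 0.0603 + 0.0159 − 0.063778 = 0.012422
y = 1.24%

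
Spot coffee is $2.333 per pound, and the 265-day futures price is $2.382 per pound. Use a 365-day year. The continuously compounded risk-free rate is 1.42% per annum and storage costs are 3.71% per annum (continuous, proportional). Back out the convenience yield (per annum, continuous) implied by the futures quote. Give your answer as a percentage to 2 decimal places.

F = S·e^((r+u−y)T) ⇒ (r+u−y) = ln(F/S)/T
ln(2.382/2.333) = 0.020785; /T ⇒ 0.028628
y = r + u − ln(F/S)/T = 0.0142 + 0.0371 − 0.028628 = 0.022672
y = 2.27%

2.27%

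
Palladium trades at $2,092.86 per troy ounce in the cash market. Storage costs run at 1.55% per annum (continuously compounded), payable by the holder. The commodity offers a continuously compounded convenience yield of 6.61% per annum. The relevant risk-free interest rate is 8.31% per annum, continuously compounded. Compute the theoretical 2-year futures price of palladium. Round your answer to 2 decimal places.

$2,233.41 per troy ounce

Net carry = r + u − y = 0.0831 + 0.0155 − 0.0661 = 0.0325
F = S·e^((r+u−y)T) = 2092.86 · e^(0.0325 × 2) = 2092.86 · e^0.06500000
= 2092.86 × 1.06715902 = $2,233.41 per troy ounce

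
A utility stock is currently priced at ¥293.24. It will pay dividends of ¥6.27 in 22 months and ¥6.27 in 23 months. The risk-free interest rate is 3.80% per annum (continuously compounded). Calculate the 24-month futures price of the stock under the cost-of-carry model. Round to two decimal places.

PV(dividends) I = 6.27·e^(−0.0380·22/12) + 6.27·e^(−0.0380·23/12)
I = 5.8481 + 5.8296 = 11.6777
F = (S − I)·e^(rT) = (293.24 − 11.6777) · e^(0.0380·24/12)
= 281.5623 · e^0.076000 = 281.5623 × 1.078963 = ¥303.80

¥303.80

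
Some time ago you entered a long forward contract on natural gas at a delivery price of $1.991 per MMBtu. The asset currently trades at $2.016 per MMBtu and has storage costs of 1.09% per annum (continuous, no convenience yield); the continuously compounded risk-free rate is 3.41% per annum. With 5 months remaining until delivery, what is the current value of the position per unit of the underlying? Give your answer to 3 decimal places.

$0.062 per MMBtu

Current fair forward for the remaining 5 months: F = S·e^((r + u)·T), (r + u) = 0.0341 + 0.0109 = 0.0450
F = 2.016 · e^(0.0450 × 5/12) = 2.016 × 1.018927 = 2.0542
Value of long forward = (F − K)·e^(−rT) = (2.0542 − 1.991) · e^(−0.0341·5/12)
= 0.0632 × 0.985892 = 0.062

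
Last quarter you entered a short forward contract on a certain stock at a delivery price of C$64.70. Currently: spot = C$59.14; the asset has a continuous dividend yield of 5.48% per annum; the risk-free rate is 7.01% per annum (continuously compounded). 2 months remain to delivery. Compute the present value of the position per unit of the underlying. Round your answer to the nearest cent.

Current fair forward for the remaining 2 months: F = S·e^((r − q)·T), (r − q) = 0.0701 − 0.0548 = 0.0153
F = 59.14 · e^(0.0153 × 2/12) = 59.14 × 1.002553 = 59.2910
Value of long forward = (F − K)·e^(−rT) = (59.2910 − 64.70) · e^(−0.0701·2/12)
= -5.4090 × 0.988385 = -5.35
Short position value = −(long value) = C$5.35

C$5.35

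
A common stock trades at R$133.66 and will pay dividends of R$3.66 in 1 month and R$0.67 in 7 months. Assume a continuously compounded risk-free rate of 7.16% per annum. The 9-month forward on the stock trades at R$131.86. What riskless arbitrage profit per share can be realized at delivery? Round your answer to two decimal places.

PV(dividends) I = 3.66·e^(−0.0716·1/12) + 0.67·e^(−0.0716·7/12) = 4.2808
Fair forward F* = (S − I)·e^(rT) = (133.66 − 4.2808)·e^0.053700 = 129.3792 × 1.055168 = 136.5168
Market R$131.86 < fair 136.5168: forward underpriced → reverse cash-and-carry (short the stock, invest proceeds at r, pay the dividends, go long the forward).
Profit at T = |F_mkt − F*| = |131.86 − 136.5168| = R$4.66 per share

R$4.66 per share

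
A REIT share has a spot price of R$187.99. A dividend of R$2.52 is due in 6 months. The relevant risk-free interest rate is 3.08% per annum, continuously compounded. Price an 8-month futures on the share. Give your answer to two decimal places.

R$189.36

PV(dividends) I = 2.52·e^(−0.0308·6/12)
I = 2.4815
F = (S − I)·e^(rT) = (187.99 − 2.4815) · e^(0.0308·8/12)
= 185.5085 · e^0.020533 = 185.5085 × 1.020745 = R$189.36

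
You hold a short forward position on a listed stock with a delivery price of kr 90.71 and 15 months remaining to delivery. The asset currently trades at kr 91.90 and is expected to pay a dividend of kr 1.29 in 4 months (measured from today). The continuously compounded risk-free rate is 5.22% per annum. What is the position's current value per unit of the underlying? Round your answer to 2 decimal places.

-kr 5.65

PV(remaining dividends) I = 1.29·e^(−0.0522·4/12) = 1.2677
Current forward F = (S − I)·e^(rT) = (91.90 − 1.2677)·e^(0.0522·15/12) = 90.6323 × 1.067426 = 96.7433
Value (long) = (F − K)·e^(−rT) = (96.7433 − 90.71) × 0.936833 = 5.6522
Short position value = −(long value) = -kr 5.65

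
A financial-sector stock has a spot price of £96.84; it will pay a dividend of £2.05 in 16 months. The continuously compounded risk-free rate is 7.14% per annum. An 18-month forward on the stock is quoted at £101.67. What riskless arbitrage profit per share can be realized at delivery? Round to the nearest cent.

PV(dividends) I = 2.05·e^(−0.0714·16/12) = 1.8638
Fair forward F* = (S − I)·e^(rT) = (96.84 − 1.8638)·e^0.107100 = 94.9762 × 1.113046 = 105.7129
Market £101.67 < fair 105.7129: forward underpriced → reverse cash-and-carry (short the stock, invest proceeds at r, pay the dividends, go long the forward).
Profit at T = |F_mkt − F*| = |101.67 − 105.7129| = £4.04 per share

£4.04 per share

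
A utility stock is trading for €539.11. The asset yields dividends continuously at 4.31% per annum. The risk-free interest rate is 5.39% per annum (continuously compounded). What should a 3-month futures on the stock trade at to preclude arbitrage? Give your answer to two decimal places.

€540.57

F = S·e^((r − q)T) = 539.11 · e^((0.0539 − 0.0431) × 3/12)
= 539.11 · e^0.002700 = 539.11 × 1.002704
F = €540.57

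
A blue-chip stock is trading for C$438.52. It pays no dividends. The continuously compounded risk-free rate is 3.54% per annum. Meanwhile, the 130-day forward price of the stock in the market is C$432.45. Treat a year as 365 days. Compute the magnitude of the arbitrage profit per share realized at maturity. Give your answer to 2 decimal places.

Fair forward: F* = S·e^(carry·T), with carry = r = 0.0354
F* = 438.52 · e^(0.0354 × 130/365) = 438.52 · e^0.012608 = 438.52 × 1.012688 = C$444.0839
Market C$432.45 < fair C$444.0839: forward underpriced → reverse cash-and-carry (short spot, go long the forward).
At maturity, profit = |F_mkt − F*| = |432.45 − 444.0839| = C$11.63 per share

C$11.63 per share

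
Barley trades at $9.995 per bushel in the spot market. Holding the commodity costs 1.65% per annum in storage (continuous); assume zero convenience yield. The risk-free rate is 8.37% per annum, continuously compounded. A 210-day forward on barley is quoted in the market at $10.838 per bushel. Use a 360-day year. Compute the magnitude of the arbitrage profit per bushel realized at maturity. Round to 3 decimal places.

$0.241 per bushel

Fair forward: F* = S·e^(carry·T), with carry = (r + u) = 0.0837 + 0.0165 = 0.1002
F* = 9.995 · e^(0.1002 × 210/360) = 9.995 · e^0.058450 = 9.995 × 1.060192 = $10.5966
Market $10.838 > fair $10.5966: forward overpriced → cash-and-carry (buy spot, short the forward).
At maturity, profit = |F_mkt − F*| = |10.838 − 10.5966| = $0.241 per bushel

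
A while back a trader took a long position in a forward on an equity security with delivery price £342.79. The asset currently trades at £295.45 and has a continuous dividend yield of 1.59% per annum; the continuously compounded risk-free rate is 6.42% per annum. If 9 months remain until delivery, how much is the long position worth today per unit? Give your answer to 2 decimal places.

Current fair forward for the remaining 9 months: F = S·e^((r − q)·T), (r − q) = 0.0642 − 0.0159 = 0.0483
F = 295.45 · e^(0.0483 × 9/12) = 295.45 × 1.036889 = 306.3489
Value of long forward = (F − K)·e^(−rT) = (306.3489 − 342.79) · e^(−0.0642·9/12)
= -36.4411 × 0.952991 = -34.73

-£34.73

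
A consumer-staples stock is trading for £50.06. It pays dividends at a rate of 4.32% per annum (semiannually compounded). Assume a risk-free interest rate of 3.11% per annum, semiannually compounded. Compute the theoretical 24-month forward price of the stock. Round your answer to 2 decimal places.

F = S · (1+r/2)^(2T) / (1+q/2)^(2T)
= 50.06 × 1.063666 / 1.089240 = 50.06 × 0.976521
F = £48.88

£48.88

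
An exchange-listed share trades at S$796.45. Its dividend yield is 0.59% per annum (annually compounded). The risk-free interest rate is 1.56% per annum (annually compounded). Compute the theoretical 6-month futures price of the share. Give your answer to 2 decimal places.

S$800.28

F = S · (1+r)^T / (1+q)^T
= 796.45 × 1.007770 / 1.002946 = 796.45 × 1.004810
F = S$800.28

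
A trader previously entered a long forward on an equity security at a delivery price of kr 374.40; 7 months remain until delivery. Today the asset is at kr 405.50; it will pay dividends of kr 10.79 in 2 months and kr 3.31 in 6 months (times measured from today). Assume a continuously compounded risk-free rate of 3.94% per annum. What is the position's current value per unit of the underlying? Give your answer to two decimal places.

PV(remaining dividends) I = 10.79·e^(−0.0394·2/12) + 3.31·e^(−0.0394·6/12) = 13.9648
Current forward F = (S − I)·e^(rT) = (405.50 − 13.9648)·e^(0.0394·7/12) = 391.5352 × 1.023249 = 400.6380
Value (long) = (F − K)·e^(−rT) = (400.6380 − 374.40) × 0.977279 = 25.6418
Value = kr 25.64

kr 25.64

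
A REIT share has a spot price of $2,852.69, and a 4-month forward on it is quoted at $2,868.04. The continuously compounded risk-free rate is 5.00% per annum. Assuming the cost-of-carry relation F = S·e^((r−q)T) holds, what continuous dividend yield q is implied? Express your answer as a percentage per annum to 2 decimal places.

3.39%

From F = S·e^((r−q)T): (r − q) = ln(F/S)/T
ln(2868.04/2852.69) = ln(1.005381) = 0.005367
(r − q) = 0.005367 / (4/12) = 0.016101
q = r − ln(F/S)/T = 0.0500 − 0.016101 = 0.033899
q = 3.39%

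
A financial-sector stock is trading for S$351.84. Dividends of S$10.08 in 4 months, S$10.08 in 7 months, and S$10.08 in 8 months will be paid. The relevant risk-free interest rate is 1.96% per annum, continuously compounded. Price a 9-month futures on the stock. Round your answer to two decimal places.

PV(dividends) I = 10.08·e^(−0.0196·4/12) + 10.08·e^(−0.0196·7/12) + 10.08·e^(−0.0196·8/12)
I = 10.0144 + 9.9654 + 9.9491 = 29.9289
F = (S − I)·e^(rT) = (351.84 − 29.9289) · e^(0.0196·9/12)
= 321.9111 · e^0.014700 = 321.9111 × 1.014809 = S$326.68

S$326.68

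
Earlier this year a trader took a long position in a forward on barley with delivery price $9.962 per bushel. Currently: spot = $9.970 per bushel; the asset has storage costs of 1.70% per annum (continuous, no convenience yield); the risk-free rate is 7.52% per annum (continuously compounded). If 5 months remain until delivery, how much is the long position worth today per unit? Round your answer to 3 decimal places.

Current fair forward for the remaining 5 months: F = S·e^((r + u)·T), (r + u) = 0.0752 + 0.0170 = 0.0922
F = 9.970 · e^(0.0922 × 5/12) = 9.970 × 1.039164 = 10.3605
Value of long forward = (F − K)·e^(−rT) = (10.3605 − 9.962) · e^(−0.0752·5/12)
= 0.3985 × 0.969152 = 0.386

$0.386 per bushel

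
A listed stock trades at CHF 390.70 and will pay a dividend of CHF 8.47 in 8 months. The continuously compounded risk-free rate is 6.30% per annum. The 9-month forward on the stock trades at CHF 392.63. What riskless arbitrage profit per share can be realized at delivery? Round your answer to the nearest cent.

CHF 8.46 per share

PV(dividends) I = 8.47·e^(−0.0630·8/12) = 8.1216
Fair forward F* = (S − I)·e^(rT) = (390.70 − 8.1216)·e^0.047250 = 382.5784 × 1.048384 = 401.0891
Market CHF 392.63 < fair 401.0891: forward underpriced → reverse cash-and-carry (short the stock, invest proceeds at r, pay the dividends, go long the forward).
Profit at T = |F_mkt − F*| = |392.63 − 401.0891| = CHF 8.46 per share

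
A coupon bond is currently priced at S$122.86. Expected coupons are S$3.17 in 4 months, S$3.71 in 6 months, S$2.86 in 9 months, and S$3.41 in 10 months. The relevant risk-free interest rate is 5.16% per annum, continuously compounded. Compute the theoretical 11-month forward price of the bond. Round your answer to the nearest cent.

PV(coupons) I = 3.17·e^(−0.0516·4/12) + 3.71·e^(−0.0516·6/12) + 2.86·e^(−0.0516·9/12) + 3.41·e^(−0.0516·10/12)
I = 3.1159 + 3.6155 + 2.7514 + 3.2665 = 12.7493
F = (S − I)·e^(rT) = (122.86 − 12.7493) · e^(0.0516·11/12)
= 110.1107 · e^0.047300 = 110.1107 × 1.048436 = S$115.44

S$115.44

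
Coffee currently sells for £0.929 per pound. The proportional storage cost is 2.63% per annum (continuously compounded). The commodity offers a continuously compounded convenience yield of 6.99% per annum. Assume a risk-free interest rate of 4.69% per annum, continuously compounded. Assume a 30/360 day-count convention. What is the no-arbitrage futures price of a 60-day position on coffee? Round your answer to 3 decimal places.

£0.930 per pound

Net carry = r + u − y = 0.0469 + 0.0263 − 0.0699 = 0.0033
F = S·e^((r+u−y)T) = 0.929 · e^(0.0033 × 60/360) = 0.929 · e^0.000550
= 0.929 × 1.000550 = £0.930 per pound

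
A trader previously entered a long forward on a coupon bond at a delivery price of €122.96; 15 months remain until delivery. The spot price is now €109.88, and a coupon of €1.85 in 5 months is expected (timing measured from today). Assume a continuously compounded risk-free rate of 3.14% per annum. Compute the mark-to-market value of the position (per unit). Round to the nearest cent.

PV(remaining coupons) I = 1.85·e^(−0.0314·5/12) = 1.8260
Current forward F = (S − I)·e^(rT) = (109.88 − 1.8260)·e^(0.0314·15/12) = 108.0540 × 1.040030 = 112.3794
Value (long) = (F − K)·e^(−rT) = (112.3794 − 122.96) × 0.961510 = -10.1734
Value = -€10.17

-€10.17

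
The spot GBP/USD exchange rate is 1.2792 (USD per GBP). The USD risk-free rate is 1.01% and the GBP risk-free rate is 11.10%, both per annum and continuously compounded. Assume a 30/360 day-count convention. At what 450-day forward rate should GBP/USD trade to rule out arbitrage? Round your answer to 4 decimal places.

F = S·e^((r_USD − r_GBP)T) = 1.2792 · e^((0.0101 − 0.1110) × 450/360)
= 1.2792 · e^-0.126125 = 1.2792 × 0.881505
F = 1.1276 USD per GBP

1.1276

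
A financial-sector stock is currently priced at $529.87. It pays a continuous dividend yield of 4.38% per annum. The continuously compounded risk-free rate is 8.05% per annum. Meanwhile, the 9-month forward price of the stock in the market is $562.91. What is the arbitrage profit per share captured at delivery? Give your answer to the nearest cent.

$18.25 per share

Fair forward: F* = S·e^(carry·T), with carry = (r − q) = 0.0805 − 0.0438 = 0.0367
F* = 529.87 · e^(0.0367 × 9/12) = 529.87 · e^0.027525 = 529.87 × 1.027907 = $544.6571
Market $562.91 > fair $544.6571: forward overpriced → cash-and-carry (buy spot, short the forward).
At maturity, profit = |F_mkt − F*| = |562.91 − 544.6571| = $18.25 per share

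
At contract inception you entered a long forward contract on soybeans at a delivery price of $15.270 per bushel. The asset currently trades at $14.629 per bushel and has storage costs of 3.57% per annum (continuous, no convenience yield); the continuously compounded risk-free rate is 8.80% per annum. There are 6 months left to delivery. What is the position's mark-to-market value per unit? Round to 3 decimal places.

Current fair forward for the remaining 6 months: F = S·e^((r + u)·T), (r + u) = 0.0880 + 0.0357 = 0.1237
F = 14.629 · e^(0.1237 × 6/12) = 14.629 × 1.063803 = 15.5624
Value of long forward = (F − K)·e^(−rT) = (15.5624 − 15.270) · e^(−0.0880·6/12)
= 0.2924 × 0.956954 = 0.280

$0.280 per bushel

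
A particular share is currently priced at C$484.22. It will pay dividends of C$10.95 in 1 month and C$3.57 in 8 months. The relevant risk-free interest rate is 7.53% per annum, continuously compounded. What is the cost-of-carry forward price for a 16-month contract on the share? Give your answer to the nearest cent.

C$519.58

PV(dividends) I = 10.95·e^(−0.0753·1/12) + 3.57·e^(−0.0753·8/12)
I = 10.8815 + 3.3952 = 14.2767
F = (S − I)·e^(rT) = (484.22 − 14.2767) · e^(0.0753·16/12)
= 469.9433 · e^0.100400 = 469.9433 × 1.105613 = C$519.58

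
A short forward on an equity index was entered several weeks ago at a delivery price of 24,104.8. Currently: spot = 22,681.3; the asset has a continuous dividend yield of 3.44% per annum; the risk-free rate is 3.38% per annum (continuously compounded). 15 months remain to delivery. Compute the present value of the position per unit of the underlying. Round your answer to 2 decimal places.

Current fair forward for the remaining 15 months: F = S·e^((r − q)·T), (r − q) = 0.0338 − 0.0344 = -0.0006
F = 22681.3 · e^(-0.0006 × 15/12) = 22681.3 × 0.99925028 = 22664.2954
Value of long forward = (F − K)·e^(−rT) = (22664.2954 − 24104.8) · e^(−0.0338·15/12)
= -1440.5046 × 0.95863009 = -1380.91
Short position value = −(long value) = 1380.91

1380.91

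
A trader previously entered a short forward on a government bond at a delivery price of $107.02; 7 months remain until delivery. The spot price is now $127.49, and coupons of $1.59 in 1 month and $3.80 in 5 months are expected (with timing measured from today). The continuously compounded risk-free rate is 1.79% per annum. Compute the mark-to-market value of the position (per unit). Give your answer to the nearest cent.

PV(remaining coupons) I = 1.59·e^(−0.0179·1/12) + 3.80·e^(−0.0179·5/12) = 5.3594
Current forward F = (S − I)·e^(rT) = (127.49 − 5.3594)·e^(0.0179·7/12) = 122.1306 × 1.010496 = 123.4125
Value (long) = (F − K)·e^(−rT) = (123.4125 − 107.02) × 0.989613 = 16.2222
Short position value = −(long value) = -$16.22

-$16.22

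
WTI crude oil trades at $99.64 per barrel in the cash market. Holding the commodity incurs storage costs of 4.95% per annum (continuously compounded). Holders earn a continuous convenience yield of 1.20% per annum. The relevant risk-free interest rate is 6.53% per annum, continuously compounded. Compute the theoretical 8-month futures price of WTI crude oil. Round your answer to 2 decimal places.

Net carry = r + u − y = 0.0653 + 0.0495 − 0.0120 = 0.1028
F = S·e^((r+u−y)T) = 99.64 · e^(0.1028 × 8/12) = 99.64 · e^0.068533
= 99.64 × 1.070936 = $106.71 per barrel

$106.71 per barrel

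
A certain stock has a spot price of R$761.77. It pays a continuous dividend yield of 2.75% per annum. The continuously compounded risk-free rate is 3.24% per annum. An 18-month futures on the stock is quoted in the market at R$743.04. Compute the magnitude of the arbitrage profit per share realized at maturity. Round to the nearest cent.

R$24.35 per share

Fair futures: F* = S·e^(carry·T), with carry = (r − q) = 0.0324 − 0.0275 = 0.0049
F* = 761.77 · e^(0.0049 × 18/12) = 761.77 · e^0.007350 = 761.77 × 1.007377 = R$767.3896
Market R$743.04 < fair R$767.3896: forward underpriced → reverse cash-and-carry (short spot, go long the forward).
At maturity, profit = |F_mkt − F*| = |743.04 − 767.3896| = R$24.35 per share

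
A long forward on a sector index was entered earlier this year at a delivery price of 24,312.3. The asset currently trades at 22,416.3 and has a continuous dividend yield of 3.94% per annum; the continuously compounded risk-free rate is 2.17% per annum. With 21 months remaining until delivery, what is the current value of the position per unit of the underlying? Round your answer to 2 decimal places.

-2483.57

Current fair forward for the remaining 21 months: F = S·e^((r − q)·T), (r − q) = 0.0217 − 0.0394 = -0.0177
F = 22416.3 · e^(-0.0177 × 21/12) = 22416.3 × 0.96949981 = 21732.5986
Value of long forward = (F − K)·e^(−rT) = (21732.5986 − 24312.3) · e^(−0.0217·21/12)
= -2579.7014 × 0.96273701 = -2483.57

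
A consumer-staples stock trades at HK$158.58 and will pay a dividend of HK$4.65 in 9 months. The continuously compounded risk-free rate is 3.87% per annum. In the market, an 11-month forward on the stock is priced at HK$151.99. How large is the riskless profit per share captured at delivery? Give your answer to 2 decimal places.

PV(dividends) I = 4.65·e^(−0.0387·9/12) = 4.5170
Fair forward F* = (S − I)·e^(rT) = (158.58 − 4.5170)·e^0.035475 = 154.0630 × 1.036112 = 159.6265
Market HK$151.99 < fair 159.6265: forward underpriced → reverse cash-and-carry (short the stock, invest proceeds at r, pay the dividends, go long the forward).
Profit at T = |F_mkt − F*| = |151.99 − 159.6265| = HK$7.64 per share

HK$7.64 per share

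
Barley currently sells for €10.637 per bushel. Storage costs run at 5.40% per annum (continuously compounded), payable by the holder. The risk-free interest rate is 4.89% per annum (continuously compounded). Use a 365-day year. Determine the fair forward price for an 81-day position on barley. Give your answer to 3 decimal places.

€10.883 per bushel

Net carry = r + u − y = 0.0489 + 0.0540 − 0.0000 = 0.1029
F = S·e^((r+u−y)T) = 10.637 · e^(0.1029 × 81/365) = 10.637 · e^0.022835
= 10.637 × 1.023098 = €10.883 per bushel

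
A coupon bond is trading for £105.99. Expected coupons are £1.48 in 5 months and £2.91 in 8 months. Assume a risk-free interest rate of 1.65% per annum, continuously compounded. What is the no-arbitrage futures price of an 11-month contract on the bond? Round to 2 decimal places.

PV(coupons) I = 1.48·e^(−0.0165·5/12) + 2.91·e^(−0.0165·8/12)
I = 1.4699 + 2.8782 = 4.3481
F = (S − I)·e^(rT) = (105.99 − 4.3481) · e^(0.0165·11/12)
= 101.6419 · e^0.015125 = 101.6419 × 1.015240 = £103.19

£103.19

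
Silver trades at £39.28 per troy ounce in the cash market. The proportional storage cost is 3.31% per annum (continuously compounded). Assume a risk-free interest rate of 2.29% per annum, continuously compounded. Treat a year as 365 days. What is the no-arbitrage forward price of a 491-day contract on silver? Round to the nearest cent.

Net carry = r + u − y = 0.0229 + 0.0331 − 0.0000 = 0.0560
F = S·e^((r+u−y)T) = 39.28 · e^(0.0560 × 491/365) = 39.28 · e^0.075332
= 39.28 × 1.078242 = £42.35 per troy ounce

£42.35 per troy ounce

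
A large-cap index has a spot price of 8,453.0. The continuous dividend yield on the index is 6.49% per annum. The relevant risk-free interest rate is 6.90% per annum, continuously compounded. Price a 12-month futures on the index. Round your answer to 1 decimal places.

F = S·e^((r − q)T) = 8453.0 · e^((0.0690 − 0.0649) × 12/12)
= 8453.0 · e^0.004100 = 8453.0 × 1.004108
F = 8,487.7

8,487.7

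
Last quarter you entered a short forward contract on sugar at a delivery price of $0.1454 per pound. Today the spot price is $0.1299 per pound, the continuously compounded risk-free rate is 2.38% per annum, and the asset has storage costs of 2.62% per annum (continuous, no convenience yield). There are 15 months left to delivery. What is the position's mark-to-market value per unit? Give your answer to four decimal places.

$0.0069 per pound

Current fair forward for the remaining 15 months: F = S·e^((r + u)·T), (r + u) = 0.0238 + 0.0262 = 0.0500
F = 0.1299 · e^(0.0500 × 15/12) = 0.1299 × 1.064494 = 0.1383
Value of long forward = (F − K)·e^(−rT) = (0.1383 − 0.1454) · e^(−0.0238·15/12)
= -0.0071 × 0.970688 = -0.0069
Short position value = −(long value) = $0.0069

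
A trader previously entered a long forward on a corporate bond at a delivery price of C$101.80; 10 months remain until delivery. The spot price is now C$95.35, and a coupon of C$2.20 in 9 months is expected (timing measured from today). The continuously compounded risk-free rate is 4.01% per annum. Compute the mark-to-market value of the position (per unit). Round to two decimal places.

-C$5.24

PV(remaining coupons) I = 2.20·e^(−0.0401·9/12) = 2.1348
Current forward F = (S − I)·e^(rT) = (95.35 − 2.1348)·e^(0.0401·10/12) = 93.2152 × 1.033981 = 96.3827
Value (long) = (F − K)·e^(−rT) = (96.3827 − 101.80) × 0.967136 = -5.2393
Value = -C$5.24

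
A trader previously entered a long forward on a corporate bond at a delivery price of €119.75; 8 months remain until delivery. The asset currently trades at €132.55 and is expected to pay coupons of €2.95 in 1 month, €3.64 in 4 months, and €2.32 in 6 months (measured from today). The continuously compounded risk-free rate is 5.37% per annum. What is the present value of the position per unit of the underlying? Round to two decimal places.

€8.24

PV(remaining coupons) I = 2.95·e^(−0.0537·1/12) + 3.64·e^(−0.0537·4/12) + 2.32·e^(−0.0537·6/12) = 8.7708
Current forward F = (S − I)·e^(rT) = (132.55 − 8.7708)·e^(0.0537·8/12) = 123.7792 × 1.036449 = 128.2908
Value (long) = (F − K)·e^(−rT) = (128.2908 − 119.75) × 0.964833 = 8.2404
Value = €8.24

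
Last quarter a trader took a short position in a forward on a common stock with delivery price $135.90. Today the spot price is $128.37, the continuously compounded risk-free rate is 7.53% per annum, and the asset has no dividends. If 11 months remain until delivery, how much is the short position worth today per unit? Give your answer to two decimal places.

Current fair forward for the remaining 11 months: F = S·e^(r·T), r = 0.0753
F = 128.37 · e^(0.0753 × 11/12) = 128.37 × 1.071463 = 137.5437
Value of long forward = (F − K)·e^(−rT) = (137.5437 − 135.90) · e^(−0.0753·11/12)
= 1.6437 × 0.933303 = 1.53
Short position value = −(long value) = -$1.53

-$1.53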